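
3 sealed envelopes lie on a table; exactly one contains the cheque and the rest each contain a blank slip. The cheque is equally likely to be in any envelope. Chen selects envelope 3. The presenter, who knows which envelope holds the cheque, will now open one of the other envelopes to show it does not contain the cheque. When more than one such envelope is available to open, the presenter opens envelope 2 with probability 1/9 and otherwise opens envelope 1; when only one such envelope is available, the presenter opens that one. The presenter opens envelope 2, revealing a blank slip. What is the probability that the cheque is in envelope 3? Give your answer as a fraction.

1/10

Consider each possible location of the cheque in turn.
If it is in envelope 1 (prior 1/3): only envelope 2 is available, probability 1; weight (1/3)·1 = 1/3.
If it is in envelope 2 (prior 1/3): the presenter opened envelope 2, so this case is ruled out; weight (1/3)·0 = 0.
If it is in envelope 3 (prior 1/3): envelope 2 is available, opened with probability 1/9; weight (1/3)·(1/9) = 1/27.
The weights sum to 10/27.
So P(the cheque in envelope 3 | the presenter opened envelope 2) = (1/27) / (10/27) = 1/10.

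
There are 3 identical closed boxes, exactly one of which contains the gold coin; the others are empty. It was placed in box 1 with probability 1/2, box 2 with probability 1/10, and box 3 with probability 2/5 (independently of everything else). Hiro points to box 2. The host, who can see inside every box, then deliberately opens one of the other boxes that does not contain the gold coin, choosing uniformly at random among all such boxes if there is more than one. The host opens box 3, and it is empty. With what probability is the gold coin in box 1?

Apply Bayes' rule, conditioning on where the gold coin actually is.
If it is in box 1 (prior 1/2): the host has no choice, probability 1; weight (1/2)·1 = 1/2.
If it is in box 2 (prior 1/10): the host has 2 equally likely choices, so probability 1/2; weight (1/10)·(1/2) = 1/20.
If it is in box 3 (prior 2/5): the host opened box 3, so this case is ruled out; weight (2/5)·0 = 0.
The weights sum to 11/20.
So P(the gold coin in box 1 | the host opened box 3) = (1/2) / (11/20) = 10/11.

10/11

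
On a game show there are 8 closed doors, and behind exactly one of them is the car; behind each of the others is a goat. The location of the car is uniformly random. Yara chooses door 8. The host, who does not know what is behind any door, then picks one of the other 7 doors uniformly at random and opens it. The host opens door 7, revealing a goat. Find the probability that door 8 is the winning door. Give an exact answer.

1/7

Condition on the true location of the car.
If it is behind any of doors 1, 2, 3, 4, 5, 6, and 8 (prior 1/8 each): the host picks door 7 with probability 1/7 regardless, and it is not the prize; weight (1/8)·(1/7) = 1/56 each.
If it is behind door 7 (prior 1/8): the host opened door 7, so this case is ruled out; weight (1/8)·0 = 0.
The weights sum to 1/8.
So P(the car behind door 8 | the host opened door 7) = (1/56) / (1/8) = 1/7.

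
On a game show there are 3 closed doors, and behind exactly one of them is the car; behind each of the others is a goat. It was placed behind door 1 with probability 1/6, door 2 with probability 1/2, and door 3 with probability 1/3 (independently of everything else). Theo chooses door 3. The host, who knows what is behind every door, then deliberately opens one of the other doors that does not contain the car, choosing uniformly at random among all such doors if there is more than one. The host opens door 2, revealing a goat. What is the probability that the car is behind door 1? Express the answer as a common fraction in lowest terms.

1/2

Apply Bayes' rule, conditioning on where the car actually is.
If it is behind door 1 (prior 1/6): the host has no choice, probability 1; weight (1/6)·1 = 1/6.
If it is behind door 2 (prior 1/2): the host opened door 2, so this case is ruled out; weight (1/2)·0 = 0.
If it is behind door 3 (prior 1/3): the host has 2 equally likely choices, so probability 1/2; weight (1/3)·(1/2) = 1/6.
The weights sum to 1/3.
So P(the car behind door 1 | the host opened door 2) = (1/6) / (1/3) = 1/2.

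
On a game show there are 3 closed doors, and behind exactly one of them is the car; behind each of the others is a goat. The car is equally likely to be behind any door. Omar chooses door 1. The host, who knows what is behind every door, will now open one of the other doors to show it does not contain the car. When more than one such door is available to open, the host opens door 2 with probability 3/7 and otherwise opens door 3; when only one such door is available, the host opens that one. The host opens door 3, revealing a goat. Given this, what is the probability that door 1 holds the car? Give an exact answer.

4/11

Condition on the true location of the car.
If it is behind door 1 (prior 1/3): door 2 is available but not opened, probability 4/7; weight (1/3)·(4/7) = 4/21.
If it is behind door 2 (prior 1/3): only door 3 is available, probability 1; weight (1/3)·1 = 1/3.
If it is behind door 3 (prior 1/3): the host opened door 3, so this case is ruled out; weight (1/3)·0 = 0.
The weights sum to 11/21.
So P(the car behind door 1 | the host opened door 3) = (4/21) / (11/21) = 4/11.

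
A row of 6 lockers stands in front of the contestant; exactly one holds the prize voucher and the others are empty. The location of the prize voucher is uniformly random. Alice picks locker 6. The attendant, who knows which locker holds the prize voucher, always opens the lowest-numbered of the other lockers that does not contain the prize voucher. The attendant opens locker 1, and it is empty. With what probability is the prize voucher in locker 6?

Apply Bayes' rule, conditioning on where the prize voucher actually is.
If it is in locker 1 (prior 1/6): the attendant opened locker 1, so this case is ruled out; weight (1/6)·0 = 0.
If it is in any of lockers 2, 3, 4, 5, and 6 (prior 1/6 each): locker 1 is the lowest-numbered option available, probability 1; weight (1/6)·1 = 1/6 each.
The weights sum to 5/6.
So P(the prize voucher in locker 6 | the attendant opened locker 1) = (1/6) / (5/6) = 1/5.

1/5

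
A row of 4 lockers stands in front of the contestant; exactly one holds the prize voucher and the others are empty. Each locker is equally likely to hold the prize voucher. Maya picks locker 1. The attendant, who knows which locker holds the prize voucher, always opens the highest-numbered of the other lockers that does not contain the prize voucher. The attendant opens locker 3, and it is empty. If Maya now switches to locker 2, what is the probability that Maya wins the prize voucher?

Condition on the true location of the prize voucher.
If it is in either of lockers 1 and 2 (prior 1/4 each): the attendant would have opened locker 4 instead, probability 0; weight (1/4)·0 = 0 each.
If it is in locker 3 (prior 1/4): the attendant opened locker 3, so this case is ruled out; weight (1/4)·0 = 0.
If it is in locker 4 (prior 1/4): locker 3 is the highest-numbered option available, probability 1; weight (1/4)·1 = 1/4.
The weights sum to 1/4.
So P(the prize voucher in locker 2 | the attendant opened locker 3) = 0 / (1/4) = 0.

0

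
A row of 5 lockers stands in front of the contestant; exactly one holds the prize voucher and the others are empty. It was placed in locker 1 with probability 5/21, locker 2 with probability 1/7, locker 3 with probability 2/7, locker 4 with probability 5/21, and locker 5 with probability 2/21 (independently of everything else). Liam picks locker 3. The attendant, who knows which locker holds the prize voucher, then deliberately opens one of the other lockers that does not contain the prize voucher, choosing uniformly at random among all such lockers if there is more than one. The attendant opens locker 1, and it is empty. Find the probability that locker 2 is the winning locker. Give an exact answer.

6/29

Apply Bayes' rule, conditioning on where the prize voucher actually is.
If it is in locker 1 (prior 5/21): the attendant opened locker 1, so this case is ruled out; weight (5/21)·0 = 0.
If it is in locker 2 (prior 1/7): the attendant has 3 equally likely choices, so probability 1/3; weight (1/7)·(1/3) = 1/21.
If it is in locker 3 (prior 2/7): the attendant has 4 equally likely choices, so probability 1/4; weight (2/7)·(1/4) = 1/14.
If it is in locker 4 (prior 5/21): the attendant has 3 equally likely choices, so probability 1/3; weight (5/21)·(1/3) = 5/63.
If it is in locker 5 (prior 2/21): the attendant has 3 equally likely choices, so probability 1/3; weight (2/21)·(1/3) = 2/63.
The weights sum to 29/126.
So P(the prize voucher in locker 2 | the attendant opened locker 1) = (1/21) / (29/126) = 6/29.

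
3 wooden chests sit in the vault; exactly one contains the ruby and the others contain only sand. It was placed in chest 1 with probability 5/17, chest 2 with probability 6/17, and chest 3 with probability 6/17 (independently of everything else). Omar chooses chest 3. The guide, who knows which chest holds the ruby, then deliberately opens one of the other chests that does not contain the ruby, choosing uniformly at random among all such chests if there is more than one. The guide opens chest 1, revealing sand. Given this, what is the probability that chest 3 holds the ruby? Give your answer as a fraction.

1/3

Condition on the true location of the ruby.
If it is in chest 1 (prior 5/17): the guide opened chest 1, so this case is ruled out; weight (5/17)·0 = 0.
If it is in chest 2 (prior 6/17): the guide has no choice, probability 1; weight (6/17)·1 = 6/17.
If it is in chest 3 (prior 6/17): the guide has 2 equally likely choices, so probability 1/2; weight (6/17)·(1/2) = 3/17.
The weights sum to 9/17.
So P(the ruby in chest 3 | the guide opened chest 1) = (3/17) / (9/17) = 1/3.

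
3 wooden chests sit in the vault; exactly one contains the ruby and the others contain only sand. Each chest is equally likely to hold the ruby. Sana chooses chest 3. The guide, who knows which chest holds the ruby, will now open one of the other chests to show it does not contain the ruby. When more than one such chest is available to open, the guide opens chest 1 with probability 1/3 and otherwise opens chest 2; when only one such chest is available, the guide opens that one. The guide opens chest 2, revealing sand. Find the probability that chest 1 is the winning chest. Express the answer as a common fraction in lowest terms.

3/5

Consider each possible location of the ruby in turn.
If it is in chest 1 (prior 1/3): only chest 2 is available, probability 1; weight (1/3)·1 = 1/3.
If it is in chest 2 (prior 1/3): the guide opened chest 2, so this case is ruled out; weight (1/3)·0 = 0.
If it is in chest 3 (prior 1/3): chest 1 is available but not opened, probability 2/3; weight (1/3)·(2/3) = 2/9.
The weights sum to 5/9.
So P(the ruby in chest 1 | the guide opened chest 2) = (1/3) / (5/9) = 3/5.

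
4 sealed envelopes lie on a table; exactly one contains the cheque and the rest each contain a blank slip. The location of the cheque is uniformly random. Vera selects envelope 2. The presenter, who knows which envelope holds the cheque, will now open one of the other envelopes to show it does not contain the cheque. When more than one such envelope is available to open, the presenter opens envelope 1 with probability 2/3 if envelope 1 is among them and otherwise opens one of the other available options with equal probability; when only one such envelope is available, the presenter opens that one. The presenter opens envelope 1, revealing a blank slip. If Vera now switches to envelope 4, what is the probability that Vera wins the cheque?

Consider each possible location of the cheque in turn.
If it is in envelope 1 (prior 1/4): the presenter opened envelope 1, so this case is ruled out; weight (1/4)·0 = 0.
If it is in any of envelopes 2, 3, and 4 (prior 1/4 each): envelope 1 is available, opened with probability 2/3; weight (1/4)·(2/3) = 1/6 each.
The weights sum to 1/2.
So P(the cheque in envelope 4 | the presenter opened envelope 1) = (1/6) / (1/2) = 1/3.

1/3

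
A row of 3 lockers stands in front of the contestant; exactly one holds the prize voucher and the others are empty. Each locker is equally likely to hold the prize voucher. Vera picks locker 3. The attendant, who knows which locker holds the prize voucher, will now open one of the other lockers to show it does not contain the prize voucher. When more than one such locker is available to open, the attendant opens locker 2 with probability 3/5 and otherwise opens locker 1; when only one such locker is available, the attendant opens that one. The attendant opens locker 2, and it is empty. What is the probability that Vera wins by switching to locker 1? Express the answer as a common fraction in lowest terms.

Apply Bayes' rule, conditioning on where the prize voucher actually is.
If it is in locker 1 (prior 1/3): only locker 2 is available, probability 1; weight (1/3)·1 = 1/3.
If it is in locker 2 (prior 1/3): the attendant opened locker 2, so this case is ruled out; weight (1/3)·0 = 0.
If it is in locker 3 (prior 1/3): locker 2 is available, opened with probability 3/5; weight (1/3)·(3/5) = 1/5.
The weights sum to 8/15.
So P(the prize voucher in locker 1 | the attendant opened locker 2) = (1/3) / (8/15) = 5/8.

5/8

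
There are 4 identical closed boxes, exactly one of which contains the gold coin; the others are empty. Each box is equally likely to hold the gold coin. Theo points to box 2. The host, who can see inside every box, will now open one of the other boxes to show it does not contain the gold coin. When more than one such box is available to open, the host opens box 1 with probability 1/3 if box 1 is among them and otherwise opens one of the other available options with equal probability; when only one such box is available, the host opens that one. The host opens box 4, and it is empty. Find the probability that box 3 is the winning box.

Condition on the true location of the gold coin.
If it is in box 1 (prior 1/4): box 1 holds the prize so is unavailable; the host chooses uniformly among the 2 others, probability 1/2; weight (1/4)·(1/2) = 1/8.
If it is in box 2 (prior 1/4): box 1 is available but not opened; box 4 gets probability (1 − 1/3)/2 = 1/3; weight (1/4)·(1/3) = 1/12.
If it is in box 3 (prior 1/4): box 1 is available but not opened, probability 2/3; weight (1/4)·(2/3) = 1/6.
If it is in box 4 (prior 1/4): the host opened box 4, so this case is ruled out; weight (1/4)·0 = 0.
The weights sum to 3/8.
So P(the gold coin in box 3 | the host opened box 4) = (1/6) / (3/8) = 4/9.

4/9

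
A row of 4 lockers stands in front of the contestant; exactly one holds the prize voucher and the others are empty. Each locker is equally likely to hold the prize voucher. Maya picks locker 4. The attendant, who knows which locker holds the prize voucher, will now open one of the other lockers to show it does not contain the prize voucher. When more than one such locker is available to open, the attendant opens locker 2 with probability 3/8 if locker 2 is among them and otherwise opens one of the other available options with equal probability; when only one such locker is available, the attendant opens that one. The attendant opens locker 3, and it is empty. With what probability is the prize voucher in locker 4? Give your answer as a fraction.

5/23

Consider each possible location of the prize voucher in turn.
If it is in locker 1 (prior 1/4): locker 2 is available but not opened, probability 5/8; weight (1/4)·(5/8) = 5/32.
If it is in locker 2 (prior 1/4): locker 2 holds the prize so is unavailable; the attendant chooses uniformly among the 2 others, probability 1/2; weight (1/4)·(1/2) = 1/8.
If it is in locker 3 (prior 1/4): the attendant opened locker 3, so this case is ruled out; weight (1/4)·0 = 0.
If it is in locker 4 (prior 1/4): locker 2 is available but not opened; locker 3 gets probability (1 − 3/8)/2 = 5/16; weight (1/4)·(5/16) = 5/64.
The weights sum to 23/64.
So P(the prize voucher in locker 4 | the attendant opened locker 3) = (5/64) / (23/64) = 5/23.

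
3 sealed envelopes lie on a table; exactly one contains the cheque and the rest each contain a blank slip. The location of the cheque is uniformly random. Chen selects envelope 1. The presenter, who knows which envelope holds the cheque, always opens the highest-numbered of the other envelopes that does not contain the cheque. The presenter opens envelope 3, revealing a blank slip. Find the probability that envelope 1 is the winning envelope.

Apply Bayes' rule, conditioning on where the cheque actually is.
If it is in either of envelopes 1 and 2 (prior 1/3 each): envelope 3 is the highest-numbered option available, probability 1; weight (1/3)·1 = 1/3 each.
If it is in envelope 3 (prior 1/3): the presenter opened envelope 3, so this case is ruled out; weight (1/3)·0 = 0.
The weights sum to 2/3.
So P(the cheque in envelope 1 | the presenter opened envelope 3) = (1/3) / (2/3) = 1/2.

1/2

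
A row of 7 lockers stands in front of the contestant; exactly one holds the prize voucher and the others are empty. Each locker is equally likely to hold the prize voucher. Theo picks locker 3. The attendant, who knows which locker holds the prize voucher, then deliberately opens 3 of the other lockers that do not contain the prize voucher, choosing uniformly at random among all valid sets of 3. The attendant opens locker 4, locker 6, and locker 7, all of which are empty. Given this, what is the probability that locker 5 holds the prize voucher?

2/7

Apply Bayes' rule, conditioning on where the prize voucher actually is.
If it is in any of lockers 1, 2, and 5 (prior 1/7 each): the attendant has 10 equally likely choices, so probability 1/10; weight (1/7)·(1/10) = 1/70 each.
If it is in locker 3 (prior 1/7): the attendant has 20 equally likely choices, so probability 1/20; weight (1/7)·(1/20) = 1/140.
If it is in any of lockers 4, 6, and 7 (prior 1/7 each): that locker was opened and seen not to hold the prize — ruled out; weight (1/7)·0 = 0 each.
The weights sum to 1/20.
So P(the prize voucher in locker 5 | the attendant opened locker 4, locker 6, and locker 7) = (1/70) / (1/20) = 2/7.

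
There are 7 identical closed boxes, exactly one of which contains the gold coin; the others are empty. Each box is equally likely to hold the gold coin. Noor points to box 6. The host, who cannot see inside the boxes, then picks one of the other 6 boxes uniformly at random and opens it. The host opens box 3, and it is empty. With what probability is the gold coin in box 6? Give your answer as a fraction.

Because the host chose which box to open without knowing where the gold coin is, the choice is independent of the prize location. Learning that box 3 does not hold the gold coin simply rules out that one location and leaves the remaining 6 boxes still equally likely by symmetry.
So P(the gold coin in box 6) = 1/6.

1/6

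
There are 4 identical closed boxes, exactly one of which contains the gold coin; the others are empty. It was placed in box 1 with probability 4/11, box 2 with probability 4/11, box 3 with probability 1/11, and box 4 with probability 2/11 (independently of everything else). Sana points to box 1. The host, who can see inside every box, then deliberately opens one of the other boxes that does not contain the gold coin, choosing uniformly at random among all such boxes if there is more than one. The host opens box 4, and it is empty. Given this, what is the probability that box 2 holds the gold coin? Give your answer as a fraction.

Condition on the true location of the gold coin.
If it is in box 1 (prior 4/11): the host has 3 equally likely choices, so probability 1/3; weight (4/11)·(1/3) = 4/33.
If it is in box 2 (prior 4/11): the host has 2 equally likely choices, so probability 1/2; weight (4/11)·(1/2) = 2/11.
If it is in box 3 (prior 1/11): the host has 2 equally likely choices, so probability 1/2; weight (1/11)·(1/2) = 1/22.
If it is in box 4 (prior 2/11): the host opened box 4, so this case is ruled out; weight (2/11)·0 = 0.
The weights sum to 23/66.
So P(the gold coin in box 2 | the host opened box 4) = (2/11) / (23/66) = 12/23.

12/23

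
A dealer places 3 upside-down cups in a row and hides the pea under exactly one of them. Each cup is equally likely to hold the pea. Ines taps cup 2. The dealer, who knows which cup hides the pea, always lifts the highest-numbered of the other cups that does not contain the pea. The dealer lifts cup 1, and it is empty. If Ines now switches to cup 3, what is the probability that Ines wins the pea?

1

Condition on the true location of the pea.
If it is under cup 1 (prior 1/3): the dealer opened cup 1, so this case is ruled out; weight (1/3)·0 = 0.
If it is under cup 2 (prior 1/3): the dealer would have opened cup 3 instead, probability 0; weight (1/3)·0 = 0.
If it is under cup 3 (prior 1/3): cup 1 is the highest-numbered option available, probability 1; weight (1/3)·1 = 1/3.
The weights sum to 1/3.
So P(the pea under cup 3 | the dealer opened cup 1) = (1/3) / (1/3) = 1.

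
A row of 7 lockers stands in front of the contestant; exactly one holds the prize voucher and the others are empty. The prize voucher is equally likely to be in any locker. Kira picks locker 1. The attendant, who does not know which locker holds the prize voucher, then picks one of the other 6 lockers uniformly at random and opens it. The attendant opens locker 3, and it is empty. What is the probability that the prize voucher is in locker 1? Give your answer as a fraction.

Apply Bayes' rule, conditioning on where the prize voucher actually is.
If it is in any of lockers 1, 2, 4, 5, 6, and 7 (prior 1/7 each): the attendant picks locker 3 with probability 1/6 regardless, and it is not the prize; weight (1/7)·(1/6) = 1/42 each.
If it is in locker 3 (prior 1/7): the attendant opened locker 3, so this case is ruled out; weight (1/7)·0 = 0.
The weights sum to 1/7.
So P(the prize voucher in locker 1 | the attendant opened locker 3) = (1/42) / (1/7) = 1/6.

1/6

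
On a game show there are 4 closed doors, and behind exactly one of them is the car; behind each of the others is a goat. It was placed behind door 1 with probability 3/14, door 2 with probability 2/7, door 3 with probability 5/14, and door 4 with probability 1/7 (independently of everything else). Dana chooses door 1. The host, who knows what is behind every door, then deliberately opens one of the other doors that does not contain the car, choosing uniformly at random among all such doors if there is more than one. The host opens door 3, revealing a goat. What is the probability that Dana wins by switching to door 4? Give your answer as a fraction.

1/4

Consider each possible location of the car in turn.
If it is behind door 1 (prior 3/14): the host has 3 equally likely choices, so probability 1/3; weight (3/14)·(1/3) = 1/14.
If it is behind door 2 (prior 2/7): the host has 2 equally likely choices, so probability 1/2; weight (2/7)·(1/2) = 1/7.
If it is behind door 3 (prior 5/14): the host opened door 3, so this case is ruled out; weight (5/14)·0 = 0.
If it is behind door 4 (prior 1/7): the host has 2 equally likely choices, so probability 1/2; weight (1/7)·(1/2) = 1/14.
The weights sum to 2/7.
So P(the car behind door 4 | the host opened door 3) = (1/14) / (2/7) = 1/4.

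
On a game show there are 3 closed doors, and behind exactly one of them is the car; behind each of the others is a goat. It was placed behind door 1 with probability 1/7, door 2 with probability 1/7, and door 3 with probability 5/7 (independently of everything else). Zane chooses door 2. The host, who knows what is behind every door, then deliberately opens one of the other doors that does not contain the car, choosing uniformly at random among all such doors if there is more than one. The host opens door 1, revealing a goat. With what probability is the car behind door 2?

Condition on the true location of the car.
If it is behind door 1 (prior 1/7): the host opened door 1, so this case is ruled out; weight (1/7)·0 = 0.
If it is behind door 2 (prior 1/7): the host has 2 equally likely choices, so probability 1/2; weight (1/7)·(1/2) = 1/14.
If it is behind door 3 (prior 5/7): the host has no choice, probability 1; weight (5/7)·1 = 5/7.
The weights sum to 11/14.
So P(the car behind door 2 | the host opened door 1) = (1/14) / (11/14) = 1/11.

1/11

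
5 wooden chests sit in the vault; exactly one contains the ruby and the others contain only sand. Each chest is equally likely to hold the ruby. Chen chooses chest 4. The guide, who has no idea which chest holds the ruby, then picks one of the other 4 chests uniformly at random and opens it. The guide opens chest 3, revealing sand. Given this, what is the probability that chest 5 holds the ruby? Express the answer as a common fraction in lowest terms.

Because the guide chose which chest to open without knowing where the ruby is, the choice is independent of the prize location. Learning that chest 3 does not hold the ruby simply rules out that one location and leaves the remaining 4 chests still equally likely by symmetry.
So P(the ruby in chest 5) = 1/4.

1/4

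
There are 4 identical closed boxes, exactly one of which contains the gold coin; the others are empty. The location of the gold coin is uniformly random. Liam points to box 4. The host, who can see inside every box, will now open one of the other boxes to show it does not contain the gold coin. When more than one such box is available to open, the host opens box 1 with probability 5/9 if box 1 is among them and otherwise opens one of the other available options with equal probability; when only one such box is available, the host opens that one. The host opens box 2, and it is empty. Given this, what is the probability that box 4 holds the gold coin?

Apply Bayes' rule, conditioning on where the gold coin actually is.
If it is in box 1 (prior 1/4): box 1 holds the prize so is unavailable; the host chooses uniformly among the 2 others, probability 1/2; weight (1/4)·(1/2) = 1/8.
If it is in box 2 (prior 1/4): the host opened box 2, so this case is ruled out; weight (1/4)·0 = 0.
If it is in box 3 (prior 1/4): box 1 is available but not opened, probability 4/9; weight (1/4)·(4/9) = 1/9.
If it is in box 4 (prior 1/4): box 1 is available but not opened; box 2 gets probability (1 − 5/9)/2 = 2/9; weight (1/4)·(2/9) = 1/18.
The weights sum to 7/24.
So P(the gold coin in box 4 | the host opened box 2) = (1/18) / (7/24) = 4/21.

4/21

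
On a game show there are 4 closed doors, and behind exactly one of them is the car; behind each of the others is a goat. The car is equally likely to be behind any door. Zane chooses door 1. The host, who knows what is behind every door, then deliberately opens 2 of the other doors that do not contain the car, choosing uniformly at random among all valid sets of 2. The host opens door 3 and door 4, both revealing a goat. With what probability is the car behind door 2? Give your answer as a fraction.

3/4

Consider each possible location of the car in turn.
If it is behind door 1 (prior 1/4): the host has 3 equally likely choices, so probability 1/3; weight (1/4)·(1/3) = 1/12.
If it is behind door 2 (prior 1/4): the host has no choice, probability 1; weight (1/4)·1 = 1/4.
If it is behind either of doors 3 and 4 (prior 1/4 each): that door was opened and seen not to hold the prize — ruled out; weight (1/4)·0 = 0 each.
The weights sum to 1/3.
So P(the car behind door 2 | the host opened door 3 and door 4) = (1/4) / (1/3) = 3/4.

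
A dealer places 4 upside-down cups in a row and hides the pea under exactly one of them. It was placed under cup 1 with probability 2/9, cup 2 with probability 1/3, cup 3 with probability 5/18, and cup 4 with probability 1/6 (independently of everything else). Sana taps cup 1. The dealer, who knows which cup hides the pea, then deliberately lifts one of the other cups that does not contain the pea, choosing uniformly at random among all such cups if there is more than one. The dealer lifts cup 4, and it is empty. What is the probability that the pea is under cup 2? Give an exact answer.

18/41

Condition on the true location of the pea.
If it is under cup 1 (prior 2/9): the dealer has 3 equally likely choices, so probability 1/3; weight (2/9)·(1/3) = 2/27.
If it is under cup 2 (prior 1/3): the dealer has 2 equally likely choices, so probability 1/2; weight (1/3)·(1/2) = 1/6.
If it is under cup 3 (prior 5/18): the dealer has 2 equally likely choices, so probability 1/2; weight (5/18)·(1/2) = 5/36.
If it is under cup 4 (prior 1/6): the dealer opened cup 4, so this case is ruled out; weight (1/6)·0 = 0.
The weights sum to 41/108.
So P(the pea under cup 2 | the dealer opened cup 4) = (1/6) / (41/108) = 18/41.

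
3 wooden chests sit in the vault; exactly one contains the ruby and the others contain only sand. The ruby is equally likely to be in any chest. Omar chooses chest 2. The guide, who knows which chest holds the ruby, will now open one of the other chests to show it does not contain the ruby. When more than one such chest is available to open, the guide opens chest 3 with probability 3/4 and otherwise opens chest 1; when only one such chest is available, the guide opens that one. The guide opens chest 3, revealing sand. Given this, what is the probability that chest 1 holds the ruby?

Condition on the true location of the ruby.
If it is in chest 1 (prior 1/3): only chest 3 is available, probability 1; weight (1/3)·1 = 1/3.
If it is in chest 2 (prior 1/3): chest 3 is available, opened with probability 3/4; weight (1/3)·(3/4) = 1/4.
If it is in chest 3 (prior 1/3): the guide opened chest 3, so this case is ruled out; weight (1/3)·0 = 0.
The weights sum to 7/12.
So P(the ruby in chest 1 | the guide opened chest 3) = (1/3) / (7/12) = 4/7.

4/7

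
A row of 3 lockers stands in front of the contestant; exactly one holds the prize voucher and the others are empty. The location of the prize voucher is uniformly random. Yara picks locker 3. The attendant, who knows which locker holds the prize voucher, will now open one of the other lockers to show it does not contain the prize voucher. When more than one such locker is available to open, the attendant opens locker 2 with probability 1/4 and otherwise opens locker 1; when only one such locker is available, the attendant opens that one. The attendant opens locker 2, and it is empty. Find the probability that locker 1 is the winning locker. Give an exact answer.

Consider each possible location of the prize voucher in turn.
If it is in locker 1 (prior 1/3): only locker 2 is available, probability 1; weight (1/3)·1 = 1/3.
If it is in locker 2 (prior 1/3): the attendant opened locker 2, so this case is ruled out; weight (1/3)·0 = 0.
If it is in locker 3 (prior 1/3): locker 2 is available, opened with probability 1/4; weight (1/3)·(1/4) = 1/12.
The weights sum to 5/12.
So P(the prize voucher in locker 1 | the attendant opened locker 2) = (1/3) / (5/12) = 4/5.

4/5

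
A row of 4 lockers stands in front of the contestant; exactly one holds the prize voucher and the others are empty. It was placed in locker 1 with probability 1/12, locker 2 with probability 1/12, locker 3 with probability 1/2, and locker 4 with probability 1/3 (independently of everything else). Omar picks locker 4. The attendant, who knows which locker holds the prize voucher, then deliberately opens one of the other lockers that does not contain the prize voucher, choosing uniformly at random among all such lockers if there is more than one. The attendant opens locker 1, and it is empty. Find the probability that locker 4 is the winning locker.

Condition on the true location of the prize voucher.
If it is in locker 1 (prior 1/12): the attendant opened locker 1, so this case is ruled out; weight (1/12)·0 = 0.
If it is in locker 2 (prior 1/12): the attendant has 2 equally likely choices, so probability 1/2; weight (1/12)·(1/2) = 1/24.
If it is in locker 3 (prior 1/2): the attendant has 2 equally likely choices, so probability 1/2; weight (1/2)·(1/2) = 1/4.
If it is in locker 4 (prior 1/3): the attendant has 3 equally likely choices, so probability 1/3; weight (1/3)·(1/3) = 1/9.
The weights sum to 29/72.
So P(the prize voucher in locker 4 | the attendant opened locker 1) = (1/9) / (29/72) = 8/29.

8/29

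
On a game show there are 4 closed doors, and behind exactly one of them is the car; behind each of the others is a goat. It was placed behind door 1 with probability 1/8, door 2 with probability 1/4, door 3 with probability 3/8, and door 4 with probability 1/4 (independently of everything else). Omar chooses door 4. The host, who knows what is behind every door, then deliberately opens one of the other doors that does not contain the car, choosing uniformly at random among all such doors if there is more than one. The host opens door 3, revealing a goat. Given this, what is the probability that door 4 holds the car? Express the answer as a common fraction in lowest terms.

4/13

Condition on the true location of the car.
If it is behind door 1 (prior 1/8): the host has 2 equally likely choices, so probability 1/2; weight (1/8)·(1/2) = 1/16.
If it is behind door 2 (prior 1/4): the host has 2 equally likely choices, so probability 1/2; weight (1/4)·(1/2) = 1/8.
If it is behind door 3 (prior 3/8): the host opened door 3, so this case is ruled out; weight (3/8)·0 = 0.
If it is behind door 4 (prior 1/4): the host has 3 equally likely choices, so probability 1/3; weight (1/4)·(1/3) = 1/12.
The weights sum to 13/48.
So P(the car behind door 4 | the host opened door 3) = (1/12) / (13/48) = 4/13.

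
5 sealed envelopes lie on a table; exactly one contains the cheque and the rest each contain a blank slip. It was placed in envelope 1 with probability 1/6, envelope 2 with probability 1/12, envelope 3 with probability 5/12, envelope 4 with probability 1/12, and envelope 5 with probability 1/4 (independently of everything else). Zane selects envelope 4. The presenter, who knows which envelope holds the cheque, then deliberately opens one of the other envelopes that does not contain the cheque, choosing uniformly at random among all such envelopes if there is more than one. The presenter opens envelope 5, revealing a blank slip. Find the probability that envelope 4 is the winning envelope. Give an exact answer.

Consider each possible location of the cheque in turn.
If it is in envelope 1 (prior 1/6): the presenter has 3 equally likely choices, so probability 1/3; weight (1/6)·(1/3) = 1/18.
If it is in envelope 2 (prior 1/12): the presenter has 3 equally likely choices, so probability 1/3; weight (1/12)·(1/3) = 1/36.
If it is in envelope 3 (prior 5/12): the presenter has 3 equally likely choices, so probability 1/3; weight (5/12)·(1/3) = 5/36.
If it is in envelope 4 (prior 1/12): the presenter has 4 equally likely choices, so probability 1/4; weight (1/12)·(1/4) = 1/48.
If it is in envelope 5 (prior 1/4): the presenter opened envelope 5, so this case is ruled out; weight (1/4)·0 = 0.
The weights sum to 35/144.
So P(the cheque in envelope 4 | the presenter opened envelope 5) = (1/48) / (35/144) = 3/35.

3/35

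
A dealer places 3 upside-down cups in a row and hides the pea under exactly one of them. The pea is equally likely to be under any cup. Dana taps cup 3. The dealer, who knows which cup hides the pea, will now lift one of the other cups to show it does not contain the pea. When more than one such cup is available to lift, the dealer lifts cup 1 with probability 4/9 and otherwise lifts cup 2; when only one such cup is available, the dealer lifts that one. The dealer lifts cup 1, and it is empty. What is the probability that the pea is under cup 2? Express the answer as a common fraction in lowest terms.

9/13

Condition on the true location of the pea.
If it is under cup 1 (prior 1/3): the dealer opened cup 1, so this case is ruled out; weight (1/3)·0 = 0.
If it is under cup 2 (prior 1/3): only cup 1 is available, probability 1; weight (1/3)·1 = 1/3.
If it is under cup 3 (prior 1/3): cup 1 is available, opened with probability 4/9; weight (1/3)·(4/9) = 4/27.
The weights sum to 13/27.
So P(the pea under cup 2 | the dealer opened cup 1) = (1/3) / (13/27) = 9/13.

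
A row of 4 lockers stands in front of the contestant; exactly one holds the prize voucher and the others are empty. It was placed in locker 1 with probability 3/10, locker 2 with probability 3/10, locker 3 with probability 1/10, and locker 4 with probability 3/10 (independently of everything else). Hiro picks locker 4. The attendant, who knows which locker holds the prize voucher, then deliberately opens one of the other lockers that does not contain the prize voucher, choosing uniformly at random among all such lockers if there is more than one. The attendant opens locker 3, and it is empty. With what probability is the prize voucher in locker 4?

1/4

Apply Bayes' rule, conditioning on where the prize voucher actually is.
If it is in either of lockers 1 and 2 (prior 3/10 each): the attendant has 2 equally likely choices, so probability 1/2; weight (3/10)·(1/2) = 3/20 each.
If it is in locker 3 (prior 1/10): the attendant opened locker 3, so this case is ruled out; weight (1/10)·0 = 0.
If it is in locker 4 (prior 3/10): the attendant has 3 equally likely choices, so probability 1/3; weight (3/10)·(1/3) = 1/10.
The weights sum to 2/5.
So P(the prize voucher in locker 4 | the attendant opened locker 3) = (1/10) / (2/5) = 1/4.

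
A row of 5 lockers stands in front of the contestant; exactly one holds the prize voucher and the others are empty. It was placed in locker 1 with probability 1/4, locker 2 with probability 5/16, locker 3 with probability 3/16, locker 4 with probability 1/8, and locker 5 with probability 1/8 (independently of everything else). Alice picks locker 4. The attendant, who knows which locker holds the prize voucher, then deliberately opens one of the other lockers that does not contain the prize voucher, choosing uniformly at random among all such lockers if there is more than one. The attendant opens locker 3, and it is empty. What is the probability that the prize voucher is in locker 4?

Apply Bayes' rule, conditioning on where the prize voucher actually is.
If it is in locker 1 (prior 1/4): the attendant has 3 equally likely choices, so probability 1/3; weight (1/4)·(1/3) = 1/12.
If it is in locker 2 (prior 5/16): the attendant has 3 equally likely choices, so probability 1/3; weight (5/16)·(1/3) = 5/48.
If it is in locker 3 (prior 3/16): the attendant opened locker 3, so this case is ruled out; weight (3/16)·0 = 0.
If it is in locker 4 (prior 1/8): the attendant has 4 equally likely choices, so probability 1/4; weight (1/8)·(1/4) = 1/32.
If it is in locker 5 (prior 1/8): the attendant has 3 equally likely choices, so probability 1/3; weight (1/8)·(1/3) = 1/24.
The weights sum to 25/96.
So P(the prize voucher in locker 4 | the attendant opened locker 3) = (1/32) / (25/96) = 3/25.

3/25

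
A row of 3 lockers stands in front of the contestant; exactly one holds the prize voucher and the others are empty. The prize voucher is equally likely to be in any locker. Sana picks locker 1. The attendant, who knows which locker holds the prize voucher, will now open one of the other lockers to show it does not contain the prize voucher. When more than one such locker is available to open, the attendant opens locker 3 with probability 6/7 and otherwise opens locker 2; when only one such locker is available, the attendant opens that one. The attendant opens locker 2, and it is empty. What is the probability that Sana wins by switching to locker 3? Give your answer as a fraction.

Consider each possible location of the prize voucher in turn.
If it is in locker 1 (prior 1/3): locker 3 is available but not opened, probability 1/7; weight (1/3)·(1/7) = 1/21.
If it is in locker 2 (prior 1/3): the attendant opened locker 2, so this case is ruled out; weight (1/3)·0 = 0.
If it is in locker 3 (prior 1/3): only locker 2 is available, probability 1; weight (1/3)·1 = 1/3.
The weights sum to 8/21.
So P(the prize voucher in locker 3 | the attendant opened locker 2) = (1/3) / (8/21) = 7/8.

7/8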